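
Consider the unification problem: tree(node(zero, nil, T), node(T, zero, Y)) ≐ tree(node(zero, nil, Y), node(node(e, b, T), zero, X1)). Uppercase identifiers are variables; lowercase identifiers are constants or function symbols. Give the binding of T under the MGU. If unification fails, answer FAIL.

Decompose tree/2: node(zero, nil, T) ≐ node(zero, nil, Y),  node(T, zero, Y) ≐ node(node(e, b, T), zero, X1).
Decompose node/3: zero ≐ zero,  nil ≐ nil,  T ≐ Y.
Delete trivial equation zero ≐ zero.
Delete trivial equation nil ≐ nil.
Bind T := Y; substituting into the remaining equation gives: node(Y, zero, Y) ≐ node(node(e, b, Y), zero, X1).
Decompose node/3: Y ≐ node(e, b, Y),  zero ≐ zero,  Y ≐ X1.
Occurs check fails: Y occurs in node(e, b, Y); the equation Y ≐ node(e, b, Y) has no finite solution.

FAIL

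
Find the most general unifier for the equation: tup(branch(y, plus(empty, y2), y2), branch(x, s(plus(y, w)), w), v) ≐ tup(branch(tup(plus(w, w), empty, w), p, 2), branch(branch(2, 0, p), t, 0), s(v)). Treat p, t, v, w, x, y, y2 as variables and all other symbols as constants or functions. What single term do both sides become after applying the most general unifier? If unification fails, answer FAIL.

FAIL

Decompose tup/3: branch(y, plus(empty, y2), y2) ≐ branch(tup(plus(w, w), empty, w), p, 2),  branch(x, s(plus(y, w)), w) ≐ branch(branch(2, 0, p), t, 0),  v ≐ s(v).
Decompose branch/3: y ≐ tup(plus(w, w), empty, w),  plus(empty, y2) ≐ p,  y2 ≐ 2.
Bind y := tup(plus(w, w), empty, w); substituting into the one remaining equation that mentions y gives: branch(x, s(plus(tup(plus(w, w), empty, w), w)), w) ≐ branch(branch(2, 0, p), t, 0).
Bind p := plus(empty, y2); substituting into the one remaining equation that mentions p gives: branch(x, s(plus(tup(plus(w, w), empty, w), w)), w) ≐ branch(branch(2, 0, plus(empty, y2)), t, 0).
Bind y2 := 2; substituting into the one remaining equation that mentions y2 gives: branch(x, s(plus(tup(plus(w, w), empty, w), w)), w) ≐ branch(branch(2, 0, plus(empty, 2)), t, 0). Substituting into the earlier binding gives p := plus(empty, 2).
Decompose branch/3: x ≐ branch(2, 0, plus(empty, 2)),  s(plus(tup(plus(w, w), empty, w), w)) ≐ t,  w ≐ 0.
Bind x := branch(2, 0, plus(empty, 2)); no other remaining equation mentions x.
Bind t := s(plus(tup(plus(w, w), empty, w), w)); no other remaining equation mentions t.
Bind w := 0; no other remaining equation mentions w. Substituting into the earlier bindings gives y := tup(plus(0, 0), empty, 0), t := s(plus(tup(plus(0, 0), empty, 0), 0)).
Occurs check fails: v occurs in s(v); the equation v ≐ s(v) has no finite solution.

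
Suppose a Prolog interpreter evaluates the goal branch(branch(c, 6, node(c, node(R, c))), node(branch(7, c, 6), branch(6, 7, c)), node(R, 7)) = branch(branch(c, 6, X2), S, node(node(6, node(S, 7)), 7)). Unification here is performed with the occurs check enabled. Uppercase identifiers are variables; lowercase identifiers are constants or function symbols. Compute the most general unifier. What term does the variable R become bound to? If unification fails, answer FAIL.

Decompose branch/3: branch(c, 6, node(c, node(R, c))) = branch(c, 6, X2),  node(branch(7, c, 6), branch(6, 7, c)) = S,  node(R, 7) = node(node(6, node(S, 7)), 7).
Decompose branch/3: c = c,  6 = 6,  node(c, node(R, c)) = X2.
Delete trivial equation c = c.
Delete trivial equation 6 = 6.
Bind X2 := node(c, node(R, c)); no other remaining equation mentions X2.
Bind S := node(branch(7, c, 6), branch(6, 7, c)); substituting into the remaining equation gives: node(R, 7) = node(node(6, node(node(branch(7, c, 6), branch(6, 7, c)), 7)), 7).
Decompose node/2: R = node(6, node(node(branch(7, c, 6), branch(6, 7, c)), 7)),  7 = 7.
Bind R := node(6, node(node(branch(7, c, 6), branch(6, 7, c)), 7)); no other remaining equation mentions R. Substituting into the earlier binding gives X2 := node(c, node(node(6, node(node(branch(7, c, 6), branch(6, 7, c)), 7)), c)).
Delete trivial equation 7 = 7.
MGU = { X2 = node(c, node(node(6, node(node(branch(7, c, 6), branch(6, 7, c)), 7)), c)), S = node(branch(7, c, 6), branch(6, 7, c)), R = node(6, node(node(branch(7, c, 6), branch(6, 7, c)), 7)) }, so R = node(6, node(node(branch(7, c, 6), branch(6, 7, c)), 7)).

node(6, node(node(branch(7, c, 6), branch(6, 7, c)), 7))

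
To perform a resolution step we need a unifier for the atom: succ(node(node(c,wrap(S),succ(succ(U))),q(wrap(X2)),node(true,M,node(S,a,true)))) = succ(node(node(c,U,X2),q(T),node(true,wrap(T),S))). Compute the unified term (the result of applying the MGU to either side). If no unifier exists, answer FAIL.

Decompose succ/1: node(node(c,wrap(S),succ(succ(U))),q(wrap(X2)),node(true,M,node(S,a,true))) = node(node(c,U,X2),q(T),node(true,wrap(T),S)).
Decompose node/3: node(c,wrap(S),succ(succ(U))) = node(c,U,X2),  q(wrap(X2)) = q(T),  node(true,M,node(S,a,true)) = node(true,wrap(T),S).
Decompose node/3: c = c,  wrap(S) = U,  succ(succ(U)) = X2.
Delete trivial equation c = c.
Bind U := wrap(S); substituting into the one remaining equation that mentions U gives: succ(succ(wrap(S))) = X2.
Bind X2 := succ(succ(wrap(S))); substituting into the one remaining equation that mentions X2 gives: q(wrap(succ(succ(wrap(S))))) = q(T).
Decompose q/1: wrap(succ(succ(wrap(S)))) = T.
Bind T := wrap(succ(succ(wrap(S)))); substituting into the remaining equation gives: node(true,M,node(S,a,true)) = node(true,wrap(wrap(succ(succ(wrap(S))))),S).
Decompose node/3: true = true,  M = wrap(wrap(succ(succ(wrap(S))))),  node(S,a,true) = S.
Delete trivial equation true = true.
Bind M := wrap(wrap(succ(succ(wrap(S))))); no other remaining equation mentions M.
Occurs check fails: S occurs in node(S,a,true); the equation S = node(S,a,true) has no finite solution.

FAIL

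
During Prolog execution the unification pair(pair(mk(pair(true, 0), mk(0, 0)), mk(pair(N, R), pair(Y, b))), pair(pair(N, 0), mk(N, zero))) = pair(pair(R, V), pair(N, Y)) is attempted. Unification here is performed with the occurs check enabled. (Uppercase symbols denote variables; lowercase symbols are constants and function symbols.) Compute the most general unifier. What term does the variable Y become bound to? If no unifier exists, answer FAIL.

Decompose pair/2: pair(mk(pair(true, 0), mk(0, 0)), mk(pair(N, R), pair(Y, b))) = pair(R, V),  pair(pair(N, 0), mk(N, zero)) = pair(N, Y).
Decompose pair/2: mk(pair(true, 0), mk(0, 0)) = R,  mk(pair(N, R), pair(Y, b)) = V.
Bind R := mk(pair(true, 0), mk(0, 0)); substituting into the one remaining equation that mentions R gives: mk(pair(N, mk(pair(true, 0), mk(0, 0))), pair(Y, b)) = V.
Bind V := mk(pair(N, mk(pair(true, 0), mk(0, 0))), pair(Y, b)); no other remaining equation mentions V.
Decompose pair/2: pair(N, 0) = N,  mk(N, zero) = Y.
Occurs check fails: N occurs in pair(N, 0); the equation N = pair(N, 0) has no finite solution.

FAIL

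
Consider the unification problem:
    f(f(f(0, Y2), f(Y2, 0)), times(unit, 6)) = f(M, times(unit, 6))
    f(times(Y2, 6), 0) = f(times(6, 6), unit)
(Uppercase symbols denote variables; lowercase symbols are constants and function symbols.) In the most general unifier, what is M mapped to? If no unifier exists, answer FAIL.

FAIL

Decompose f/2: f(f(0, Y2), f(Y2, 0)) = M,  times(unit, 6) = times(unit, 6).
Bind M := f(f(0, Y2), f(Y2, 0)); no other remaining equation mentions M.
Delete trivial equation times(unit, 6) = times(unit, 6).
Decompose f/2: times(Y2, 6) = times(6, 6),  0 = unit.
Decompose times/2: Y2 = 6,  6 = 6.
Bind Y2 := 6; no other remaining equation mentions Y2. Substituting into the earlier binding gives M := f(f(0, 6), f(6, 0)).
Delete trivial equation 6 = 6.
Clash: constants 0 and unit differ; no unifier exists.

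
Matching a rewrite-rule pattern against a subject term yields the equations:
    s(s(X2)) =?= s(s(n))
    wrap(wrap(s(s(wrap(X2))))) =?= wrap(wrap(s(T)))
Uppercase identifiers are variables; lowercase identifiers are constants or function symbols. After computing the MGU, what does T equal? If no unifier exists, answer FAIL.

Decompose s/1: s(X2) =?= s(n).
Decompose s/1: X2 =?= n.
Bind X2 := n; substituting into the remaining equation gives: wrap(wrap(s(s(wrap(n))))) =?= wrap(wrap(s(T))).
Decompose wrap/1: wrap(s(s(wrap(n)))) =?= wrap(s(T)).
Decompose wrap/1: s(s(wrap(n))) =?= s(T).
Decompose s/1: s(wrap(n)) =?= T.
Bind T := s(wrap(n)).
MGU = { X2 := n, T := s(wrap(n)) }, so T := s(wrap(n)).

s(wrap(n))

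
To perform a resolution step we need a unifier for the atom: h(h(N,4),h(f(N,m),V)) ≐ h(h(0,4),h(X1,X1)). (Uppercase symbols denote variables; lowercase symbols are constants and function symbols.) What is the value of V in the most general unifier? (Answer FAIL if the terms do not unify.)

f(0,m)

Decompose h/2: h(N,4) ≐ h(0,4),  h(f(N,m),V) ≐ h(X1,X1).
Decompose h/2: N ≐ 0,  4 ≐ 4.
Bind N := 0; substituting into the one remaining equation that mentions N gives: h(f(0,m),V) ≐ h(X1,X1).
Delete trivial equation 4 ≐ 4.
Decompose h/2: f(0,m) ≐ X1,  V ≐ X1.
Bind X1 := f(0,m); substituting into the remaining equation gives: V ≐ f(0,m).
Bind V := f(0,m).
MGU = { N -> 0, X1 -> f(0,m), V -> f(0,m) }, so V -> f(0,m).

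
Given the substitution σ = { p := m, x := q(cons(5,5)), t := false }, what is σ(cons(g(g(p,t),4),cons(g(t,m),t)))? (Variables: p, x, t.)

Replace each occurrence of p with m.
Replace each occurrence of t with false.
Result: cons(g(g(m,false),4),cons(g(false,m),false)).

cons(g(g(m,false),4),cons(g(false,m),false))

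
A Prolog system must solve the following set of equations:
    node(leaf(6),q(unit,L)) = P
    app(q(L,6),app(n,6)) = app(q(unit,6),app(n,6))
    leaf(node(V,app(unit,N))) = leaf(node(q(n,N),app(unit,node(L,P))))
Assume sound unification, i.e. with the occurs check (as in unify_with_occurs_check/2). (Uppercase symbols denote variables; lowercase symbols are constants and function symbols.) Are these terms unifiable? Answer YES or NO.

Bind P := node(leaf(6),q(unit,L)); substituting into the one remaining equation that mentions P gives: leaf(node(V,app(unit,N))) = leaf(node(q(n,N),app(unit,node(L,node(leaf(6),q(unit,L)))))).
Decompose app/2: q(L,6) = q(unit,6),  app(n,6) = app(n,6).
Decompose q/2: L = unit,  6 = 6.
Bind L := unit; substituting into the one remaining equation that mentions L gives: leaf(node(V,app(unit,N))) = leaf(node(q(n,N),app(unit,node(unit,node(leaf(6),q(unit,unit)))))). Substituting into the earlier binding gives P := node(leaf(6),q(unit,unit)).
Delete trivial equation 6 = 6.
Delete trivial equation app(n,6) = app(n,6).
Decompose leaf/1: node(V,app(unit,N)) = node(q(n,N),app(unit,node(unit,node(leaf(6),q(unit,unit))))).
Decompose node/2: V = q(n,N),  app(unit,N) = app(unit,node(unit,node(leaf(6),q(unit,unit)))).
Bind V := q(n,N); no other remaining equation mentions V.
Decompose app/2: unit = unit,  N = node(unit,node(leaf(6),q(unit,unit))).
Delete trivial equation unit = unit.
Bind N := node(unit,node(leaf(6),q(unit,unit))). Substituting into the earlier binding gives V := q(n,node(unit,node(leaf(6),q(unit,unit)))).
No equations remain and no clash or occurs-check failure arose, so a unifier exists.

YES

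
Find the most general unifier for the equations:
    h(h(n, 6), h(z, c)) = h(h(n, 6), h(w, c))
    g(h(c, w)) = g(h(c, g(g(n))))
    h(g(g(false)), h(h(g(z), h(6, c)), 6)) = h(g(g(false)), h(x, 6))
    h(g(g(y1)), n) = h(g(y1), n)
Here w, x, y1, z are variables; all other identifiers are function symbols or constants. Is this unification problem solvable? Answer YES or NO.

NO

Decompose h/2: h(n, 6) = h(n, 6),  h(z, c) = h(w, c).
Delete trivial equation h(n, 6) = h(n, 6).
Decompose h/2: z = w,  c = c.
Bind z := w; substituting into the one remaining equation that mentions z gives: h(g(g(false)), h(h(g(w), h(6, c)), 6)) = h(g(g(false)), h(x, 6)).
Delete trivial equation c = c.
Decompose g/1: h(c, w) = h(c, g(g(n))).
Decompose h/2: c = c,  w = g(g(n)).
Delete trivial equation c = c.
Bind w := g(g(n)); substituting into the one remaining equation that mentions w gives: h(g(g(false)), h(h(g(g(g(n))), h(6, c)), 6)) = h(g(g(false)), h(x, 6)). Substituting into the earlier binding gives z := g(g(n)).
Decompose h/2: g(g(false)) = g(g(false)),  h(h(g(g(g(n))), h(6, c)), 6) = h(x, 6).
Delete trivial equation g(g(false)) = g(g(false)).
Decompose h/2: h(g(g(g(n))), h(6, c)) = x,  6 = 6.
Bind x := h(g(g(g(n))), h(6, c)); no other remaining equation mentions x.
Delete trivial equation 6 = 6.
Decompose h/2: g(g(y1)) = g(y1),  n = n.
Decompose g/1: g(y1) = y1.
Occurs check fails: y1 occurs in g(y1); the equation y1 = g(y1) has no finite solution.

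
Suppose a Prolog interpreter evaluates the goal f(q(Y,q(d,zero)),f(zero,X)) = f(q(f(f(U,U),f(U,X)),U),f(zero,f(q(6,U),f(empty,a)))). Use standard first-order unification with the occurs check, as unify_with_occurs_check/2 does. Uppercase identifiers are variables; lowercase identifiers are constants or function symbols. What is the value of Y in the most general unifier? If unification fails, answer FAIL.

f(f(q(d,zero),q(d,zero)),f(q(d,zero),f(q(6,q(d,zero)),f(empty,a))))

Decompose f/2: q(Y,q(d,zero)) = q(f(f(U,U),f(U,X)),U),  f(zero,X) = f(zero,f(q(6,U),f(empty,a))).
Decompose q/2: Y = f(f(U,U),f(U,X)),  q(d,zero) = U.
Bind Y := f(f(U,U),f(U,X)); no other remaining equation mentions Y.
Bind U := q(d,zero); substituting into the remaining equation gives: f(zero,X) = f(zero,f(q(6,q(d,zero)),f(empty,a))). Substituting into the earlier binding gives Y := f(f(q(d,zero),q(d,zero)),f(q(d,zero),X)).
Decompose f/2: zero = zero,  X = f(q(6,q(d,zero)),f(empty,a)).
Delete trivial equation zero = zero.
Bind X := f(q(6,q(d,zero)),f(empty,a)). Substituting into the earlier binding gives Y := f(f(q(d,zero),q(d,zero)),f(q(d,zero),f(q(6,q(d,zero)),f(empty,a)))).
MGU = { Y -> f(f(q(d,zero),q(d,zero)),f(q(d,zero),f(q(6,q(d,zero)),f(empty,a)))), U -> q(d,zero), X -> f(q(6,q(d,zero)),f(empty,a)) }, so Y -> f(f(q(d,zero),q(d,zero)),f(q(d,zero),f(q(6,q(d,zero)),f(empty,a)))).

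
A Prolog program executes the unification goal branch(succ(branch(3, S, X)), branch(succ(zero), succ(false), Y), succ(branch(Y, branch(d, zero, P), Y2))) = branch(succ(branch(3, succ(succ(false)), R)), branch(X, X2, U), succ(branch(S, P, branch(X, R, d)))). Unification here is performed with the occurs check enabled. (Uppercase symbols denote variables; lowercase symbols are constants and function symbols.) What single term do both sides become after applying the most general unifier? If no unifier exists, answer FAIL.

FAIL

Decompose branch/3: succ(branch(3, S, X)) = succ(branch(3, succ(succ(false)), R)),  branch(succ(zero), succ(false), Y) = branch(X, X2, U),  succ(branch(Y, branch(d, zero, P), Y2)) = succ(branch(S, P, branch(X, R, d))).
Decompose succ/1: branch(3, S, X) = branch(3, succ(succ(false)), R).
Decompose branch/3: 3 = 3,  S = succ(succ(false)),  X = R.
Delete trivial equation 3 = 3.
Bind S := succ(succ(false)); substituting into the one remaining equation that mentions S gives: succ(branch(Y, branch(d, zero, P), Y2)) = succ(branch(succ(succ(false)), P, branch(X, R, d))).
Bind X := R; substituting into the remaining equations gives: branch(succ(zero), succ(false), Y) = branch(R, X2, U),  succ(branch(Y, branch(d, zero, P), Y2)) = succ(branch(succ(succ(false)), P, branch(R, R, d))).
Decompose branch/3: succ(zero) = R,  succ(false) = X2,  Y = U.
Bind R := succ(zero); substituting into the one remaining equation that mentions R gives: succ(branch(Y, branch(d, zero, P), Y2)) = succ(branch(succ(succ(false)), P, branch(succ(zero), succ(zero), d))). Substituting into the earlier binding gives X := succ(zero).
Bind X2 := succ(false); no other remaining equation mentions X2.
Bind Y := U; substituting into the remaining equation gives: succ(branch(U, branch(d, zero, P), Y2)) = succ(branch(succ(succ(false)), P, branch(succ(zero), succ(zero), d))).
Decompose succ/1: branch(U, branch(d, zero, P), Y2) = branch(succ(succ(false)), P, branch(succ(zero), succ(zero), d)).
Decompose branch/3: U = succ(succ(false)),  branch(d, zero, P) = P,  Y2 = branch(succ(zero), succ(zero), d).
Bind U := succ(succ(false)); no other remaining equation mentions U. Substituting into the earlier binding gives Y := succ(succ(false)).
Occurs check fails: P occurs in branch(d, zero, P); the equation P = branch(d, zero, P) has no finite solution.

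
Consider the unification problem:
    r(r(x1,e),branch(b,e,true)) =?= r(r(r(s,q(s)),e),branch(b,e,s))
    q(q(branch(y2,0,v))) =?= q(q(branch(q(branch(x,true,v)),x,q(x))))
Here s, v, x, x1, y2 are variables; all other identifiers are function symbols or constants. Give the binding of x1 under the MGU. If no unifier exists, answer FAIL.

Decompose r/2: r(x1,e) =?= r(r(s,q(s)),e),  branch(b,e,true) =?= branch(b,e,s).
Decompose r/2: x1 =?= r(s,q(s)),  e =?= e.
Bind x1 := r(s,q(s)); no other remaining equation mentions x1.
Delete trivial equation e =?= e.
Decompose branch/3: b =?= b,  e =?= e,  true =?= s.
Delete trivial equation b =?= b.
Delete trivial equation e =?= e.
Bind s := true; no other remaining equation mentions s. Substituting into the earlier binding gives x1 := r(true,q(true)).
Decompose q/1: q(branch(y2,0,v)) =?= q(branch(q(branch(x,true,v)),x,q(x))).
Decompose q/1: branch(y2,0,v) =?= branch(q(branch(x,true,v)),x,q(x)).
Decompose branch/3: y2 =?= q(branch(x,true,v)),  0 =?= x,  v =?= q(x).
Bind y2 := q(branch(x,true,v)); no other remaining equation mentions y2.
Bind x := 0; substituting into the remaining equation gives: v =?= q(0). Substituting into the earlier binding gives y2 := q(branch(0,true,v)).
Bind v := q(0). Substituting into the earlier binding gives y2 := q(branch(0,true,q(0))).
MGU = { x1 -> r(true,q(true)), s -> true, y2 -> q(branch(0,true,q(0))), x -> 0, v -> q(0) }, so x1 -> r(true,q(true)).

r(true,q(true))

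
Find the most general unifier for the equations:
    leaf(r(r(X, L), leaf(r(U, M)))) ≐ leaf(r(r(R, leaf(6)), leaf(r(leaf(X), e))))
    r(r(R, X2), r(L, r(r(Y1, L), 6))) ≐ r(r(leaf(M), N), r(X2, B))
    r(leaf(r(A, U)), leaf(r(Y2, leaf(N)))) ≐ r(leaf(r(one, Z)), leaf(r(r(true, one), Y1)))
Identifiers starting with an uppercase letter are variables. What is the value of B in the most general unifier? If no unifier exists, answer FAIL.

Decompose leaf/1: r(r(X, L), leaf(r(U, M))) ≐ r(r(R, leaf(6)), leaf(r(leaf(X), e))).
Decompose r/2: r(X, L) ≐ r(R, leaf(6)),  leaf(r(U, M)) ≐ leaf(r(leaf(X), e)).
Decompose r/2: X ≐ R,  L ≐ leaf(6).
Bind X := R; substituting into the one remaining equation that mentions X gives: leaf(r(U, M)) ≐ leaf(r(leaf(R), e)).
Bind L := leaf(6); substituting into the one remaining equation that mentions L gives: r(r(R, X2), r(leaf(6), r(r(Y1, leaf(6)), 6))) ≐ r(r(leaf(M), N), r(X2, B)).
Decompose leaf/1: r(U, M) ≐ r(leaf(R), e).
Decompose r/2: U ≐ leaf(R),  M ≐ e.
Bind U := leaf(R); substituting into the one remaining equation that mentions U gives: r(leaf(r(A, leaf(R))), leaf(r(Y2, leaf(N)))) ≐ r(leaf(r(one, Z)), leaf(r(r(true, one), Y1))).
Bind M := e; substituting into the one remaining equation that mentions M gives: r(r(R, X2), r(leaf(6), r(r(Y1, leaf(6)), 6))) ≐ r(r(leaf(e), N), r(X2, B)).
Decompose r/2: r(R, X2) ≐ r(leaf(e), N),  r(leaf(6), r(r(Y1, leaf(6)), 6)) ≐ r(X2, B).
Decompose r/2: R ≐ leaf(e),  X2 ≐ N.
Bind R := leaf(e); substituting into the one remaining equation that mentions R gives: r(leaf(r(A, leaf(leaf(e)))), leaf(r(Y2, leaf(N)))) ≐ r(leaf(r(one, Z)), leaf(r(r(true, one), Y1))). Substituting into the earlier bindings gives X := leaf(e), U := leaf(leaf(e)).
Bind X2 := N; substituting into the one remaining equation that mentions X2 gives: r(leaf(6), r(r(Y1, leaf(6)), 6)) ≐ r(N, B).
Decompose r/2: leaf(6) ≐ N,  r(r(Y1, leaf(6)), 6) ≐ B.
Bind N := leaf(6); substituting into the one remaining equation that mentions N gives: r(leaf(r(A, leaf(leaf(e)))), leaf(r(Y2, leaf(leaf(6))))) ≐ r(leaf(r(one, Z)), leaf(r(r(true, one), Y1))). Substituting into the earlier binding gives X2 := leaf(6).
Bind B := r(r(Y1, leaf(6)), 6); no other remaining equation mentions B.
Decompose r/2: leaf(r(A, leaf(leaf(e)))) ≐ leaf(r(one, Z)),  leaf(r(Y2, leaf(leaf(6)))) ≐ leaf(r(r(true, one), Y1)).
Decompose leaf/1: r(A, leaf(leaf(e))) ≐ r(one, Z).
Decompose r/2: A ≐ one,  leaf(leaf(e)) ≐ Z.
Bind A := one; no other remaining equation mentions A.
Bind Z := leaf(leaf(e)); no other remaining equation mentions Z.
Decompose leaf/1: r(Y2, leaf(leaf(6))) ≐ r(r(true, one), Y1).
Decompose r/2: Y2 ≐ r(true, one),  leaf(leaf(6)) ≐ Y1.
Bind Y2 := r(true, one); no other remaining equation mentions Y2.
Bind Y1 := leaf(leaf(6)). Substituting into the earlier binding gives B := r(r(leaf(leaf(6)), leaf(6)), 6).
MGU = { X := leaf(e), L := leaf(6), U := leaf(leaf(e)), M := e, R := leaf(e), X2 := leaf(6), N := leaf(6), B := r(r(leaf(leaf(6)), leaf(6)), 6), A := one, Z := leaf(leaf(e)), Y2 := r(true, one), Y1 := leaf(leaf(6)) }, so B := r(r(leaf(leaf(6)), leaf(6)), 6).

r(r(leaf(leaf(6)), leaf(6)), 6)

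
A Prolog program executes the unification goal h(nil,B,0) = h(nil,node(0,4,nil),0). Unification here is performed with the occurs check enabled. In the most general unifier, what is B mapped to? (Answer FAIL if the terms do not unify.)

Decompose h/3: nil = nil,  B = node(0,4,nil),  0 = 0.
Delete trivial equation nil = nil.
Bind B := node(0,4,nil); no other remaining equation mentions B.
Delete trivial equation 0 = 0.
MGU = { B ↦ node(0,4,nil) }, so B ↦ node(0,4,nil).

node(0,4,nil)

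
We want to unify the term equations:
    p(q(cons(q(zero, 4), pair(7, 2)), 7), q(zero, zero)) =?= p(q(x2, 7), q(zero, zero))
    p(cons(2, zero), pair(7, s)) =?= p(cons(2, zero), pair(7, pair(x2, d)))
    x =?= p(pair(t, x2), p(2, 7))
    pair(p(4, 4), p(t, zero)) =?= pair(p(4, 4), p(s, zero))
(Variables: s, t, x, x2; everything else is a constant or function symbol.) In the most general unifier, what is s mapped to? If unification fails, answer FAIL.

pair(cons(q(zero, 4), pair(7, 2)), d)

Decompose p/2: q(cons(q(zero, 4), pair(7, 2)), 7) =?= q(x2, 7),  q(zero, zero) =?= q(zero, zero).
Decompose q/2: cons(q(zero, 4), pair(7, 2)) =?= x2,  7 =?= 7.
Bind x2 := cons(q(zero, 4), pair(7, 2)); substituting into the 2 remaining equations that mention x2 gives: p(cons(2, zero), pair(7, s)) =?= p(cons(2, zero), pair(7, pair(cons(q(zero, 4), pair(7, 2)), d))),  x =?= p(pair(t, cons(q(zero, 4), pair(7, 2))), p(2, 7)).
Delete trivial equation 7 =?= 7.
Delete trivial equation q(zero, zero) =?= q(zero, zero).
Decompose p/2: cons(2, zero) =?= cons(2, zero),  pair(7, s) =?= pair(7, pair(cons(q(zero, 4), pair(7, 2)), d)).
Delete trivial equation cons(2, zero) =?= cons(2, zero).
Decompose pair/2: 7 =?= 7,  s =?= pair(cons(q(zero, 4), pair(7, 2)), d).
Delete trivial equation 7 =?= 7.
Bind s := pair(cons(q(zero, 4), pair(7, 2)), d); substituting into the one remaining equation that mentions s gives: pair(p(4, 4), p(t, zero)) =?= pair(p(4, 4), p(pair(cons(q(zero, 4), pair(7, 2)), d), zero)).
Bind x := p(pair(t, cons(q(zero, 4), pair(7, 2))), p(2, 7)); no other remaining equation mentions x.
Decompose pair/2: p(4, 4) =?= p(4, 4),  p(t, zero) =?= p(pair(cons(q(zero, 4), pair(7, 2)), d), zero).
Delete trivial equation p(4, 4) =?= p(4, 4).
Decompose p/2: t =?= pair(cons(q(zero, 4), pair(7, 2)), d),  zero =?= zero.
Bind t := pair(cons(q(zero, 4), pair(7, 2)), d); no other remaining equation mentions t. Substituting into the earlier binding gives x := p(pair(pair(cons(q(zero, 4), pair(7, 2)), d), cons(q(zero, 4), pair(7, 2))), p(2, 7)).
Delete trivial equation zero =?= zero.
MGU = { x2 ↦ cons(q(zero, 4), pair(7, 2)), s ↦ pair(cons(q(zero, 4), pair(7, 2)), d), x ↦ p(pair(pair(cons(q(zero, 4), pair(7, 2)), d), cons(q(zero, 4), pair(7, 2))), p(2, 7)), t ↦ pair(cons(q(zero, 4), pair(7, 2)), d) }, so s ↦ pair(cons(q(zero, 4), pair(7, 2)), d).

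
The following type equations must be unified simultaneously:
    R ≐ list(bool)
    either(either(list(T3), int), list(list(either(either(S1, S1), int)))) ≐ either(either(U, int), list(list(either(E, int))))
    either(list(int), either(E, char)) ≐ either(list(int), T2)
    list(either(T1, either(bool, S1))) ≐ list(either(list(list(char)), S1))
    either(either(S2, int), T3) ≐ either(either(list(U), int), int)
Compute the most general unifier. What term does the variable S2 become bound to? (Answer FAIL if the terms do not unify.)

FAIL

Bind R := list(bool); no other remaining equation mentions R.
Decompose either/2: either(list(T3), int) ≐ either(U, int),  list(list(either(either(S1, S1), int))) ≐ list(list(either(E, int))).
Decompose either/2: list(T3) ≐ U,  int ≐ int.
Bind U := list(T3); substituting into the one remaining equation that mentions U gives: either(either(S2, int), T3) ≐ either(either(list(list(T3)), int), int).
Delete trivial equation int ≐ int.
Decompose list/1: list(either(either(S1, S1), int)) ≐ list(either(E, int)).
Decompose list/1: either(either(S1, S1), int) ≐ either(E, int).
Decompose either/2: either(S1, S1) ≐ E,  int ≐ int.
Bind E := either(S1, S1); substituting into the one remaining equation that mentions E gives: either(list(int), either(either(S1, S1), char)) ≐ either(list(int), T2).
Delete trivial equation int ≐ int.
Decompose either/2: list(int) ≐ list(int),  either(either(S1, S1), char) ≐ T2.
Delete trivial equation list(int) ≐ list(int).
Bind T2 := either(either(S1, S1), char); no other remaining equation mentions T2.
Decompose list/1: either(T1, either(bool, S1)) ≐ either(list(list(char)), S1).
Decompose either/2: T1 ≐ list(list(char)),  either(bool, S1) ≐ S1.
Bind T1 := list(list(char)); no other remaining equation mentions T1.
Occurs check fails: S1 occurs in either(bool, S1); the equation S1 ≐ either(bool, S1) has no finite solution.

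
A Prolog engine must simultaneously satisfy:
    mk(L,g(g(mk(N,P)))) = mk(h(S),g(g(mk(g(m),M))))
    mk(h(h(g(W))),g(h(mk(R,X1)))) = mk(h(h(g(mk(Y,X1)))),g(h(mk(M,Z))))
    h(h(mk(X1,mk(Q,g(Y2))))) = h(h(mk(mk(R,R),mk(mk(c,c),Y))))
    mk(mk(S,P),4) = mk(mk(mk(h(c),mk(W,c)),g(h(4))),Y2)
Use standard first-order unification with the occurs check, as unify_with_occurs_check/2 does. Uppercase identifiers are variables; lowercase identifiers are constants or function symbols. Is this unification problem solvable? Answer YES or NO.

YES

Decompose mk/2: L = h(S),  g(g(mk(N,P))) = g(g(mk(g(m),M))).
Bind L := h(S); no other remaining equation mentions L.
Decompose g/1: g(mk(N,P)) = g(mk(g(m),M)).
Decompose g/1: mk(N,P) = mk(g(m),M).
Decompose mk/2: N = g(m),  P = M.
Bind N := g(m); no other remaining equation mentions N.
Bind P := M; substituting into the one remaining equation that mentions P gives: mk(mk(S,M),4) = mk(mk(mk(h(c),mk(W,c)),g(h(4))),Y2).
Decompose mk/2: h(h(g(W))) = h(h(g(mk(Y,X1)))),  g(h(mk(R,X1))) = g(h(mk(M,Z))).
Decompose h/1: h(g(W)) = h(g(mk(Y,X1))).
Decompose h/1: g(W) = g(mk(Y,X1)).
Decompose g/1: W = mk(Y,X1).
Bind W := mk(Y,X1); substituting into the one remaining equation that mentions W gives: mk(mk(S,M),4) = mk(mk(mk(h(c),mk(mk(Y,X1),c)),g(h(4))),Y2).
Decompose g/1: h(mk(R,X1)) = h(mk(M,Z)).
Decompose h/1: mk(R,X1) = mk(M,Z).
Decompose mk/2: R = M,  X1 = Z.
Bind R := M; substituting into the one remaining equation that mentions R gives: h(h(mk(X1,mk(Q,g(Y2))))) = h(h(mk(mk(M,M),mk(mk(c,c),Y)))).
Bind X1 := Z; substituting into the remaining equations gives: h(h(mk(Z,mk(Q,g(Y2))))) = h(h(mk(mk(M,M),mk(mk(c,c),Y)))),  mk(mk(S,M),4) = mk(mk(mk(h(c),mk(mk(Y,Z),c)),g(h(4))),Y2). Substituting into the earlier binding gives W := mk(Y,Z).
Decompose h/1: h(mk(Z,mk(Q,g(Y2)))) = h(mk(mk(M,M),mk(mk(c,c),Y))).
Decompose h/1: mk(Z,mk(Q,g(Y2))) = mk(mk(M,M),mk(mk(c,c),Y)).
Decompose mk/2: Z = mk(M,M),  mk(Q,g(Y2)) = mk(mk(c,c),Y).
Bind Z := mk(M,M); substituting into the one remaining equation that mentions Z gives: mk(mk(S,M),4) = mk(mk(mk(h(c),mk(mk(Y,mk(M,M)),c)),g(h(4))),Y2). Substituting into the earlier bindings gives W := mk(Y,mk(M,M)), X1 := mk(M,M).
Decompose mk/2: Q = mk(c,c),  g(Y2) = Y.
Bind Q := mk(c,c); no other remaining equation mentions Q.
Bind Y := g(Y2); substituting into the remaining equation gives: mk(mk(S,M),4) = mk(mk(mk(h(c),mk(mk(g(Y2),mk(M,M)),c)),g(h(4))),Y2). Substituting into the earlier binding gives W := mk(g(Y2),mk(M,M)).
Decompose mk/2: mk(S,M) = mk(mk(h(c),mk(mk(g(Y2),mk(M,M)),c)),g(h(4))),  4 = Y2.
Decompose mk/2: S = mk(h(c),mk(mk(g(Y2),mk(M,M)),c)),  M = g(h(4)).
Bind S := mk(h(c),mk(mk(g(Y2),mk(M,M)),c)); no other remaining equation mentions S. Substituting into the earlier binding gives L := h(mk(h(c),mk(mk(g(Y2),mk(M,M)),c))).
Bind M := g(h(4)); no other remaining equation mentions M. Substituting into the earlier bindings gives L := h(mk(h(c),mk(mk(g(Y2),mk(g(h(4)),g(h(4)))),c))), P := g(h(4)), W := mk(g(Y2),mk(g(h(4)),g(h(4)))), R := g(h(4)), X1 := mk(g(h(4)),g(h(4))), Z := mk(g(h(4)),g(h(4))), S := mk(h(c),mk(mk(g(Y2),mk(g(h(4)),g(h(4)))),c)).
Bind Y2 := 4. Substituting into the earlier bindings gives L := h(mk(h(c),mk(mk(g(4),mk(g(h(4)),g(h(4)))),c))), W := mk(g(4),mk(g(h(4)),g(h(4)))), Y := g(4), S := mk(h(c),mk(mk(g(4),mk(g(h(4)),g(h(4)))),c)).
No equations remain and no clash or occurs-check failure arose, so a unifier exists.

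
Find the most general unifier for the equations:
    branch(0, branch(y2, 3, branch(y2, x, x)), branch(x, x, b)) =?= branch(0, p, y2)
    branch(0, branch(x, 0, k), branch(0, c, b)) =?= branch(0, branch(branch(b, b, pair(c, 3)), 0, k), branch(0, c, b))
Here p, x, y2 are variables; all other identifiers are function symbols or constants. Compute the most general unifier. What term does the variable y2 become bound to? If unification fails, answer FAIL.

Decompose branch/3: 0 =?= 0,  branch(y2, 3, branch(y2, x, x)) =?= p,  branch(x, x, b) =?= y2.
Delete trivial equation 0 =?= 0.
Bind p := branch(y2, 3, branch(y2, x, x)); no other remaining equation mentions p.
Bind y2 := branch(x, x, b); no other remaining equation mentions y2. Substituting into the earlier binding gives p := branch(branch(x, x, b), 3, branch(branch(x, x, b), x, x)).
Decompose branch/3: 0 =?= 0,  branch(x, 0, k) =?= branch(branch(b, b, pair(c, 3)), 0, k),  branch(0, c, b) =?= branch(0, c, b).
Delete trivial equation 0 =?= 0.
Decompose branch/3: x =?= branch(b, b, pair(c, 3)),  0 =?= 0,  k =?= k.
Bind x := branch(b, b, pair(c, 3)); no other remaining equation mentions x. Substituting into the earlier bindings gives p := branch(branch(branch(b, b, pair(c, 3)), branch(b, b, pair(c, 3)), b), 3, branch(branch(branch(b, b, pair(c, 3)), branch(b, b, pair(c, 3)), b), branch(b, b, pair(c, 3)), branch(b, b, pair(c, 3)))), y2 := branch(branch(b, b, pair(c, 3)), branch(b, b, pair(c, 3)), b).
Delete trivial equation 0 =?= 0.
Delete trivial equation k =?= k.
Delete trivial equation branch(0, c, b) =?= branch(0, c, b).
MGU = { p -> branch(branch(branch(b, b, pair(c, 3)), branch(b, b, pair(c, 3)), b), 3, branch(branch(branch(b, b, pair(c, 3)), branch(b, b, pair(c, 3)), b), branch(b, b, pair(c, 3)), branch(b, b, pair(c, 3)))), y2 -> branch(branch(b, b, pair(c, 3)), branch(b, b, pair(c, 3)), b), x -> branch(b, b, pair(c, 3)) }, so y2 -> branch(branch(b, b, pair(c, 3)), branch(b, b, pair(c, 3)), b).

branch(branch(b, b, pair(c, 3)), branch(b, b, pair(c, 3)), b)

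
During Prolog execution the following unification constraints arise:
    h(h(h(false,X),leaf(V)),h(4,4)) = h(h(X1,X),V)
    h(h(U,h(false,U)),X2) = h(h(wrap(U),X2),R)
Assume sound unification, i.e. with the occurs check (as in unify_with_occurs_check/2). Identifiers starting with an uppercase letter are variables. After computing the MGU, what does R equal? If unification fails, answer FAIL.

Decompose h/2: h(h(false,X),leaf(V)) = h(X1,X),  h(4,4) = V.
Decompose h/2: h(false,X) = X1,  leaf(V) = X.
Bind X1 := h(false,X); no other remaining equation mentions X1.
Bind X := leaf(V); no other remaining equation mentions X. Substituting into the earlier binding gives X1 := h(false,leaf(V)).
Bind V := h(4,4); no other remaining equation mentions V. Substituting into the earlier bindings gives X1 := h(false,leaf(h(4,4))), X := leaf(h(4,4)).
Decompose h/2: h(U,h(false,U)) = h(wrap(U),X2),  X2 = R.
Decompose h/2: U = wrap(U),  h(false,U) = X2.
Occurs check fails: U occurs in wrap(U); the equation U = wrap(U) has no finite solution.

FAIL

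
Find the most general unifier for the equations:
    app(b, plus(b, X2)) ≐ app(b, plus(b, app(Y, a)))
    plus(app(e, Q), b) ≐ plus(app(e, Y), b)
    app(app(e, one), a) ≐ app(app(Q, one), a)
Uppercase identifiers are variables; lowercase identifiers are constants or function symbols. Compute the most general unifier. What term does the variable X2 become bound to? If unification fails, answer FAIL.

Decompose app/2: b ≐ b,  plus(b, X2) ≐ plus(b, app(Y, a)).
Delete trivial equation b ≐ b.
Decompose plus/2: b ≐ b,  X2 ≐ app(Y, a).
Delete trivial equation b ≐ b.
Bind X2 := app(Y, a); no other remaining equation mentions X2.
Decompose plus/2: app(e, Q) ≐ app(e, Y),  b ≐ b.
Decompose app/2: e ≐ e,  Q ≐ Y.
Delete trivial equation e ≐ e.
Bind Q := Y; substituting into the one remaining equation that mentions Q gives: app(app(e, one), a) ≐ app(app(Y, one), a).
Delete trivial equation b ≐ b.
Decompose app/2: app(e, one) ≐ app(Y, one),  a ≐ a.
Decompose app/2: e ≐ Y,  one ≐ one.
Bind Y := e; no other remaining equation mentions Y. Substituting into the earlier bindings gives X2 := app(e, a), Q := e.
Delete trivial equation one ≐ one.
Delete trivial equation a ≐ a.
MGU = { X2 ↦ app(e, a), Q ↦ e, Y ↦ e }, so X2 ↦ app(e, a).

app(e, a)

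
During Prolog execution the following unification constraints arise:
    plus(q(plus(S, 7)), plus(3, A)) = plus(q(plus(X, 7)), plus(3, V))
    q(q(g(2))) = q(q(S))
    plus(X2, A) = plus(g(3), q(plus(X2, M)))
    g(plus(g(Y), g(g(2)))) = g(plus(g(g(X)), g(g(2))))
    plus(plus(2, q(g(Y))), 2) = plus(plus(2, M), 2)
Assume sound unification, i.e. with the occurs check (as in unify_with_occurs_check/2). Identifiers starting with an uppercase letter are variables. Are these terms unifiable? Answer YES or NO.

Decompose plus/2: q(plus(S, 7)) = q(plus(X, 7)),  plus(3, A) = plus(3, V).
Decompose q/1: plus(S, 7) = plus(X, 7).
Decompose plus/2: S = X,  7 = 7.
Bind S := X; substituting into the one remaining equation that mentions S gives: q(q(g(2))) = q(q(X)).
Delete trivial equation 7 = 7.
Decompose plus/2: 3 = 3,  A = V.
Delete trivial equation 3 = 3.
Bind A := V; substituting into the one remaining equation that mentions A gives: plus(X2, V) = plus(g(3), q(plus(X2, M))).
Decompose q/1: q(g(2)) = q(X).
Decompose q/1: g(2) = X.
Bind X := g(2); substituting into the one remaining equation that mentions X gives: g(plus(g(Y), g(g(2)))) = g(plus(g(g(g(2))), g(g(2)))). Substituting into the earlier binding gives S := g(2).
Decompose plus/2: X2 = g(3),  V = q(plus(X2, M)).
Bind X2 := g(3); substituting into the one remaining equation that mentions X2 gives: V = q(plus(g(3), M)).
Bind V := q(plus(g(3), M)); no other remaining equation mentions V. Substituting into the earlier binding gives A := q(plus(g(3), M)).
Decompose g/1: plus(g(Y), g(g(2))) = plus(g(g(g(2))), g(g(2))).
Decompose plus/2: g(Y) = g(g(g(2))),  g(g(2)) = g(g(2)).
Decompose g/1: Y = g(g(2)).
Bind Y := g(g(2)); substituting into the one remaining equation that mentions Y gives: plus(plus(2, q(g(g(g(2))))), 2) = plus(plus(2, M), 2).
Delete trivial equation g(g(2)) = g(g(2)).
Decompose plus/2: plus(2, q(g(g(g(2))))) = plus(2, M),  2 = 2.
Decompose plus/2: 2 = 2,  q(g(g(g(2)))) = M.
Delete trivial equation 2 = 2.
Bind M := q(g(g(g(2)))); no other remaining equation mentions M. Substituting into the earlier bindings gives A := q(plus(g(3), q(g(g(g(2)))))), V := q(plus(g(3), q(g(g(g(2)))))).
Delete trivial equation 2 = 2.
No equations remain and no clash or occurs-check failure arose, so a unifier exists.

YES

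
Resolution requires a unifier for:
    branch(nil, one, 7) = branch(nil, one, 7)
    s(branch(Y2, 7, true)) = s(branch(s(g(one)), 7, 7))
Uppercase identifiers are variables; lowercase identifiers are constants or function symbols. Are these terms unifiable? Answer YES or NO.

Delete trivial equation branch(nil, one, 7) = branch(nil, one, 7).
Decompose s/1: branch(Y2, 7, true) = branch(s(g(one)), 7, 7).
Decompose branch/3: Y2 = s(g(one)),  7 = 7,  true = 7.
Bind Y2 := s(g(one)); no other remaining equation mentions Y2.
Delete trivial equation 7 = 7.
Clash: constants true and 7 differ; no unifier exists.

NO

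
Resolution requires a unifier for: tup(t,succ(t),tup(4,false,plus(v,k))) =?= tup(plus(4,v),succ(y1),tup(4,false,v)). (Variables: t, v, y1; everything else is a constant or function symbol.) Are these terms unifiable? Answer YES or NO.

Decompose tup/3: t =?= plus(4,v),  succ(t) =?= succ(y1),  tup(4,false,plus(v,k)) =?= tup(4,false,v).
Bind t := plus(4,v); substituting into the one remaining equation that mentions t gives: succ(plus(4,v)) =?= succ(y1).
Decompose succ/1: plus(4,v) =?= y1.
Bind y1 := plus(4,v); no other remaining equation mentions y1.
Decompose tup/3: 4 =?= 4,  false =?= false,  plus(v,k) =?= v.
Delete trivial equation 4 =?= 4.
Delete trivial equation false =?= false.
Occurs check fails: v occurs in plus(v,k); the equation v =?= plus(v,k) has no finite solution.

NO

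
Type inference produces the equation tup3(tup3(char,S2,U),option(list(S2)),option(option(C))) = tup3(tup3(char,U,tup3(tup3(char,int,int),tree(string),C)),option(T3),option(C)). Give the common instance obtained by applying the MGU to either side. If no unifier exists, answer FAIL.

FAIL

Decompose tup3/3: tup3(char,S2,U) = tup3(char,U,tup3(tup3(char,int,int),tree(string),C)),  option(list(S2)) = option(T3),  option(option(C)) = option(C).
Decompose tup3/3: char = char,  S2 = U,  U = tup3(tup3(char,int,int),tree(string),C).
Delete trivial equation char = char.
Bind S2 := U; substituting into the one remaining equation that mentions S2 gives: option(list(U)) = option(T3).
Bind U := tup3(tup3(char,int,int),tree(string),C); substituting into the one remaining equation that mentions U gives: option(list(tup3(tup3(char,int,int),tree(string),C))) = option(T3). Substituting into the earlier binding gives S2 := tup3(tup3(char,int,int),tree(string),C).
Decompose option/1: list(tup3(tup3(char,int,int),tree(string),C)) = T3.
Bind T3 := list(tup3(tup3(char,int,int),tree(string),C)); no other remaining equation mentions T3.
Decompose option/1: option(C) = C.
Occurs check fails: C occurs in option(C); the equation C = option(C) has no finite solution.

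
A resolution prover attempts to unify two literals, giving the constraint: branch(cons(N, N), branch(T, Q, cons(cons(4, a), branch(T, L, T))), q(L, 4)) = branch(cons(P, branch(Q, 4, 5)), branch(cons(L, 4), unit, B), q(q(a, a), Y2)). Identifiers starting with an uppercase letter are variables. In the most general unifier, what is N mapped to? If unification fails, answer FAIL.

branch(unit, 4, 5)

Decompose branch/3: cons(N, N) = cons(P, branch(Q, 4, 5)),  branch(T, Q, cons(cons(4, a), branch(T, L, T))) = branch(cons(L, 4), unit, B),  q(L, 4) = q(q(a, a), Y2).
Decompose cons/2: N = P,  N = branch(Q, 4, 5).
Bind N := P; substituting into the one remaining equation that mentions N gives: P = branch(Q, 4, 5).
Bind P := branch(Q, 4, 5); no other remaining equation mentions P. Substituting into the earlier binding gives N := branch(Q, 4, 5).
Decompose branch/3: T = cons(L, 4),  Q = unit,  cons(cons(4, a), branch(T, L, T)) = B.
Bind T := cons(L, 4); substituting into the one remaining equation that mentions T gives: cons(cons(4, a), branch(cons(L, 4), L, cons(L, 4))) = B.
Bind Q := unit; no other remaining equation mentions Q. Substituting into the earlier bindings gives N := branch(unit, 4, 5), P := branch(unit, 4, 5).
Bind B := cons(cons(4, a), branch(cons(L, 4), L, cons(L, 4))); no other remaining equation mentions B.
Decompose q/2: L = q(a, a),  4 = Y2.
Bind L := q(a, a); no other remaining equation mentions L. Substituting into the earlier bindings gives T := cons(q(a, a), 4), B := cons(cons(4, a), branch(cons(q(a, a), 4), q(a, a), cons(q(a, a), 4))).
Bind Y2 := 4.
MGU = { N := branch(unit, 4, 5), P := branch(unit, 4, 5), T := cons(q(a, a), 4), Q := unit, B := cons(cons(4, a), branch(cons(q(a, a), 4), q(a, a), cons(q(a, a), 4))), L := q(a, a), Y2 := 4 }, so N := branch(unit, 4, 5).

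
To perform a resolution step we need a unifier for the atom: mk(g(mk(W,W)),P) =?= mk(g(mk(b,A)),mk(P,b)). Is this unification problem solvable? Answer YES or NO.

Decompose mk/2: g(mk(W,W)) =?= g(mk(b,A)),  P =?= mk(P,b).
Decompose g/1: mk(W,W) =?= mk(b,A).
Decompose mk/2: W =?= b,  W =?= A.
Bind W := b; substituting into the one remaining equation that mentions W gives: b =?= A.
Bind A := b; no other remaining equation mentions A.
Occurs check fails: P occurs in mk(P,b); the equation P =?= mk(P,b) has no finite solution.

NO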